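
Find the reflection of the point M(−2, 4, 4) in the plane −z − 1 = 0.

(-2, 4, -6)

With n = (0, 0, −1), the signed offset is (n·M − 1)/|n|² = -5/1 = -5.
M' = M − 2t·n = (−2, 4, 4) − (-10)·(0, 0, −1) = (−2, 4, −6).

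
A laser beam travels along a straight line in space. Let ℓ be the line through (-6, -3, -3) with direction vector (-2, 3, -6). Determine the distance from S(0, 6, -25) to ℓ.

4√10

Direction vector d = (-2, 3, -6).
AP = (6, 9, -22); AP·d = 147, |AP|² = 601, |d|² = 49.
distance² = |AP|² − (AP·d)²/|d|² = 601 − 21609/49 = 160, so the distance is 4√10.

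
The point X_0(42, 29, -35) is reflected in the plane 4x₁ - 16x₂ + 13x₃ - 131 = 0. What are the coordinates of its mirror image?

(58, -35, 17)

With n = (4, -16, 13), the signed offset is (n·X_0 − 131)/|n|² = -882/441 = -2.
X_0' = X_0 − 2t·n = (42, 29, -35) − (-4)·(4, -16, 13) = (58, -35, 17).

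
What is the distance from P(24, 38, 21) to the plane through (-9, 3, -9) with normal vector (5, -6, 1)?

The plane has equation n·(r − (-9, 3, -9)) = 0, i.e. n·r = -72.
d = |5·24 + (-6)·38 + 1·21 − (-72)| / √(25 + 36 + 1) = |-15| / √62 = 15√62/62.

15√62/62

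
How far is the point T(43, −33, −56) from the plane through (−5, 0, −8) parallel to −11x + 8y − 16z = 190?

Parallel planes share the normal n = (−11, 8, −16); since (−5, 0, −8) lies on the plane, its equation is −11x + 8y − 16z = 183.
n = (−11, 8, −16); n·P − 183 = -24; |n| = 21; distance = 24/21 = 8/7.

8/7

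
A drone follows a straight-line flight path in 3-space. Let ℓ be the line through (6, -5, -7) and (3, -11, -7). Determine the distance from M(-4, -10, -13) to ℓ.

A direction vector is d = (-3, -6, 0).
AP = (-10, -5, -6), and AP × d = (-36, 18, 45).
|AP × d|² = 3645 and |d|² = 45, so the distance is √(3645/45) = √81 = 9.

9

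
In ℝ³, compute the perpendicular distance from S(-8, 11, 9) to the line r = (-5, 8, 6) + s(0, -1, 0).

Direction vector d = (0, -1, 0).
AP = (-3, 3, 3); AP·d = -3, |AP|² = 27, |d|² = 1.
distance² = |AP|² − (AP·d)²/|d|² = 27 − 9/1 = 18, so the distance is 3√2.

3√2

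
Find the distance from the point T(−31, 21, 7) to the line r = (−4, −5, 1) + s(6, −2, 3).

3√73

Direction vector d = (6, −2, 3).
AP = (−27, 26, 6); AP·d = -196, |AP|² = 1441, |d|² = 49.
distance² = |AP|² − (AP·d)²/|d|² = 1441 − 38416/49 = 657, so the distance is 3√73.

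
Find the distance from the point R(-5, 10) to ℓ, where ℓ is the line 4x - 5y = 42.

d = |4·(-5) + (-5)·10 − 42| / √(16 + 25) = |-112|/√41 = 112√41/41.

112√41/41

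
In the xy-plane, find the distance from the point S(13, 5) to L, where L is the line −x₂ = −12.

7

The normal to the line is n = (0, −1) with |n| = 1.
|n·S − (-12)| = |-5 − (-12)| = 7, so the distance is 7/1 = 7.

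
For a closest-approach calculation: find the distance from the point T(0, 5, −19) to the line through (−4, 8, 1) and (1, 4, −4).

√161

A direction vector is d = (5, −4, −5).
AP = (4, −3, −20); AP·d = 132, |AP|² = 425, |d|² = 66.
distance² = |AP|² − (AP·d)²/|d|² = 425 − 17424/66 = 161, so the distance is √161.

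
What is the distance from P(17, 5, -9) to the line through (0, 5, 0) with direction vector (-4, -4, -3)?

Direction vector d = (-4, -4, -3).
AP = (17, 0, -9), and AP × d = (-36, 87, -68).
|AP × d|² = 13489 and |d|² = 41, so the distance is √(13489/41) = √329.

√329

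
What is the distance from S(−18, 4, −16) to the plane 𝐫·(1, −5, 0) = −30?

4√26/13

Normal vector n = (1, −5, 0), and n·(−18, 4, −16) − (−30) = −8.
|n| = √(1 + 25 + 0) = √26, so the distance is |-8|/√26 = 4√26/13.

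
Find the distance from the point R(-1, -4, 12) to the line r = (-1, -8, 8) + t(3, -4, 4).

4√2

Direction vector d = (3, -4, 4).
AP = (0, 4, 4); AP·d = 0, |AP|² = 32, |d|² = 41.
distance² = |AP|² − (AP·d)²/|d|² = 32 − 0/41 = 32, so the distance is 4√2.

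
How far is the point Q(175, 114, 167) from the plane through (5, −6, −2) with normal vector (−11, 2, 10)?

The plane has equation n·(r − (5, −6, −2)) = 0, i.e. n·r = -87.
Then n·(175, 114, 167) − (−87) = 60.
|n| = √(121 + 4 + 100) = 15, so the distance is |60|/15 = 4.

4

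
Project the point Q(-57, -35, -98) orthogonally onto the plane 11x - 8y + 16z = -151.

n = (11, -8, 16), |n|² = 441, and n·Q − (-151) = -1764.
t = -1764/441 = -4, so the foot is Q − t·n = (-57, -35, -98) − (-4)·(11, -8, 16) = (-13, -67, -34).

(-13, -67, -34)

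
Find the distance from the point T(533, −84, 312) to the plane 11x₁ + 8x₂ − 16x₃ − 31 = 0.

8

n = (11, 8, −16); n·P − 31 = 168; |n| = 21; distance = 168/21 = 8.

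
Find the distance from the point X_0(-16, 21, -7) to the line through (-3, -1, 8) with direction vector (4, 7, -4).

Direction vector d = (4, 7, -4).
AP = (-13, 22, -15), and AP × d = (17, -112, -179).
|AP × d|² = 44874 and |d|² = 81, so the distance is √(44874/81) = √554.

√554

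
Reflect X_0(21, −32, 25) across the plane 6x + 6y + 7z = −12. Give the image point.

With n = (6, 6, 7), the signed offset is (n·X_0 − (-12))/|n|² = 121/121 = 1.
X_0' = X_0 − 2t·n = (21, −32, 25) − 2·(6, 6, 7) = (9, −44, 11).

(9, -44, 11)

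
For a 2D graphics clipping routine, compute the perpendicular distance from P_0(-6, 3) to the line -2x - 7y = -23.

The normal to the line is n = (-2, -7) with |n| = √53.
|n·P_0 − (-23)| = |-9 − (-23)| = 14, so the distance is 14/√53 = 14√53/53.

14/√53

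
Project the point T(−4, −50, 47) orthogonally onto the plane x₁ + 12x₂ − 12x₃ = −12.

n = (1, 12, −12), |n|² = 289, and n·T − (-12) = -1156.
t = -1156/289 = -4, so the foot is T − t·n = (−4, −50, 47) − (-4)·(1, 12, −12) = (0, −2, −1).

(0, -2, -1)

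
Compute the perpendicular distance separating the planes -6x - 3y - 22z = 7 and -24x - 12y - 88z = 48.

Divide the second equation by 4 to match normals: -6x - 3y - 22z = 12.
Both planes have normal n = (-6, -3, -22), |n| = 23. Any point on the first plane is at distance |12 − 7|/|n| = 5/23 from the second.

5/23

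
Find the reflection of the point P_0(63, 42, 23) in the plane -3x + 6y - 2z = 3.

With n = (-3, 6, -2), the signed offset is (n·P_0 − 3)/|n|² = 14/49 = 2/7.
P_0' = P_0 − 2t·n = (63, 42, 23) − (4/7)·(-3, 6, -2) = (453/7, 270/7, 169/7).

(453/7, 270/7, 169/7)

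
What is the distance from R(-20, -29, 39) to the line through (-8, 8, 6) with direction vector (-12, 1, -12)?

Direction vector d = (-12, 1, -12).
AP = (-12, -37, 33), and AP × d = (411, -540, -456).
|AP × d|² = 668457 and |d|² = 289, so the distance is √(668457/289) = √2313 = 3√257.

3√257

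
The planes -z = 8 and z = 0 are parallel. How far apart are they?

Divide the second equation by -1 to match normals: -z = 0.
Both planes have normal n = (0, 0, -1), |n| = 1. Any point on the first plane is at distance |0 − 8|/|n| = 8/1 = 8 from the second.

8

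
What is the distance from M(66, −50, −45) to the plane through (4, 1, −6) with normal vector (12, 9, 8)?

27/17

The plane has equation n·(r − (4, 1, −6)) = 0, i.e. n·r = 9.
Then n·(66, −50, −45) − 9 = −27.
|n| = √(144 + 81 + 64) = 17, so the distance is |-27|/17 = 27/17.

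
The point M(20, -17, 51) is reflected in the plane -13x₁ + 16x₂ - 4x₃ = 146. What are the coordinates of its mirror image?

(-32, 47, 35)

n = (-13, 16, -4), |n|² = 441, n·M − 146 = -882, so t = -882/441 = -2.
Foot F = M − (-2)·n = (-6, 15, 43); the reflection is 2F − M = (-32, 47, 35).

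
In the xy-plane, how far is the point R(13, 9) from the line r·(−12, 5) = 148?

d = |(-12)·13 + 5·9 − 148| / √(144 + 25) = |-259|/13 = 259/13.

259/13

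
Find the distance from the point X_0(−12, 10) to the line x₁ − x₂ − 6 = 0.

The normal to the line is n = (1, −1) with |n| = √2.
|n·X_0 − 6| = |-22 − 6| = 28, so the distance is 28/√2 = 14√2.

14√2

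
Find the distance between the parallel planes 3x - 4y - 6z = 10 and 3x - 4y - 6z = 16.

6√61/61

Both planes have normal n = (3, -4, -6), |n| = √61. Any point on the first plane is at distance |16 − 10|/|n| = 6/√61 = 6√61/61 from the second.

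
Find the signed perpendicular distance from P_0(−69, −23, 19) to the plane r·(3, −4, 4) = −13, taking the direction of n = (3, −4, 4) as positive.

-26√41/41

n·P_0 − (-13) = -26.
|n| = √41, so the signed distance is -26√41/41.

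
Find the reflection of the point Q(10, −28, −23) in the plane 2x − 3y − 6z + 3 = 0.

(-10, 2, 37)

With n = (2, −3, −6), the signed offset is (n·Q − (-3))/|n|² = 245/49 = 5.
Q' = Q − 2t·n = (10, −28, −23) − 10·(2, −3, −6) = (−10, 2, 37).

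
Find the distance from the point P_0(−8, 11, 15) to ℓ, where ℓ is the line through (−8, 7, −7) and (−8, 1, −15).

10

A direction vector is d = (0, −6, −8).
AP = (0, 4, 22); AP·d = -200, |AP|² = 500, |d|² = 100.
distance² = |AP|² − (AP·d)²/|d|² = 500 − 40000/100 = 100, so the distance is 10.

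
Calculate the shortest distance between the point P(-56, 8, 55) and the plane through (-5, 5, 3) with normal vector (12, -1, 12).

9/17

The plane has equation n·(r − (-5, 5, 3)) = 0, i.e. n·r = -29.
n = (12, -1, 12); n·P − (-29) = 9; |n| = 17; distance = 9/17.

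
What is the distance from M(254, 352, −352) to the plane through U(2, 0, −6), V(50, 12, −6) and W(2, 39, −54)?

6

UV = (48, 12, 0) and UW = (0, 39, −48), so a normal is n = UV × UW = (−576, 2304, 1872).
Then n·(254, 352, −352) − (−12384) = 18144.
|n| = √(331776 + 5308416 + 3504384) = 3024, so the distance is |18144|/3024 = 6.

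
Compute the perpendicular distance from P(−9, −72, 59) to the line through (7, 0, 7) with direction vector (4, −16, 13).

Direction vector d = (4, −16, 13).
AP = (−16, −72, 52); AP·d = 1764, |AP|² = 8144, |d|² = 441.
distance² = |AP|² − (AP·d)²/|d|² = 8144 − 3111696/441 = 1088, so the distance is 8√17.

8√17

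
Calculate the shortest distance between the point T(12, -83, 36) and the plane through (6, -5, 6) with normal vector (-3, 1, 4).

24/√26

The plane has equation n·(r − (6, -5, 6)) = 0, i.e. n·r = 1.
n = (-3, 1, 4); n·P − 1 = 24; |n| = √26; distance = 24/√26.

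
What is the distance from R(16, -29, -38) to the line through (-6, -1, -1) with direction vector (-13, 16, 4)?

Direction vector d = (-13, 16, 4).
AP = (22, -28, -37); AP·d = -882, |AP|² = 2637, |d|² = 441.
distance² = |AP|² − (AP·d)²/|d|² = 2637 − 777924/441 = 873, so the distance is 3√97.

3√97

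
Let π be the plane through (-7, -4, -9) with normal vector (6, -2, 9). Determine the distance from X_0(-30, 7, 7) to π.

16/11

The plane has equation n·(r − (-7, -4, -9)) = 0, i.e. n·r = -115.
n = (6, -2, 9); n·P − (-115) = -16; |n| = 11; distance = 16/11.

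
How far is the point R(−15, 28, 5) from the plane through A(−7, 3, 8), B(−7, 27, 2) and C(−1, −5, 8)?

AB = (0, 24, −6) and AC = (6, −8, 0), so a normal is n = AB × AC = (−48, −36, −144).
Then n·(−15, 28, 5) − (−924) = −84.
|n| = √(2304 + 1296 + 20736) = 156, so the distance is |-84|/156 = 7/13.

7/13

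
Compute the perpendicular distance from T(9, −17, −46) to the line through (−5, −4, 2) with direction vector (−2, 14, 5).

√1769

Direction vector d = (−2, 14, 5).
AP = (14, −13, −48); AP·d = -450, |AP|² = 2669, |d|² = 225.
distance² = |AP|² − (AP·d)²/|d|² = 2669 − 202500/225 = 1769, so the distance is √1769.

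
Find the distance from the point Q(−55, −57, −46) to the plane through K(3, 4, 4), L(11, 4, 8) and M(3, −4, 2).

KL = (8, 0, 4) and KM = (0, −8, −2), so a normal is n = KL × KM = (32, 16, −64).
d = |32·(-55) + 16·(-57) + (-64)·(-46) − (-96)| / √(1024 + 256 + 4096) = |368| / (16√21) = 23/√21.

23√21/21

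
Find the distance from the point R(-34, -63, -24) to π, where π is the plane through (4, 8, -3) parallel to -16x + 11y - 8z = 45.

5/21

Parallel planes share the normal n = (-16, 11, -8); since (4, 8, -3) lies on the plane, its equation is -16x + 11y - 8z = 48.
n = (-16, 11, -8); n·P − 48 = -5; |n| = 21; distance = 5/21.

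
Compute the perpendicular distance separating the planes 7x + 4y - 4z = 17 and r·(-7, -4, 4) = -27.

Divide the second equation by -1 to match normals: 7x + 4y - 4z = 27.
With common normal n = (7, 4, -4) (|n| = 9), the distance is |17 − 27|/|n| = 10/9.

10/9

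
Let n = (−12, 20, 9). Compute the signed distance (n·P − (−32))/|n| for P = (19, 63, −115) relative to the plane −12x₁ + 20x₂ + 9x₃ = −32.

29/25

n·P − (-32) = 29.
|n| = 25, so the signed distance is 29/25.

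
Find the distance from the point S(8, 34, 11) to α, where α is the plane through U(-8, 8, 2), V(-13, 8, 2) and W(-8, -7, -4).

7/√29

UV = (-5, 0, 0) and UW = (0, -15, -6), so a normal is n = UV × UW = (0, -30, 75).
n = (0, -30, 75); n·P − (-90) = -105; |n| = 15√29; distance = 105/(15√29) = 7√29/29.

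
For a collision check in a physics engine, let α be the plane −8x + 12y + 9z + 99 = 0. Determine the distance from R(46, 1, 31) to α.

22/17

d = |(-8)·46 + 12·1 + 9·31 − (-99)| / √(64 + 144 + 81) = |22| / 17 = 22/17.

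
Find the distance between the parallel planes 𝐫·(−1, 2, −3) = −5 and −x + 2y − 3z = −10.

5√14/14

Both planes have normal n = (−1, 2, −3), |n| = √14. Any point on the first plane is at distance |(-10) − (-5)|/|n| = 5/√14 from the second.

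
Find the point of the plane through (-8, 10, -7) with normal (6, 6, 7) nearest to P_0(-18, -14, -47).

n = (6, 6, 7), |n|² = 121, and n·P_0 − (-37) = -484.
t = -484/121 = -4, so the foot is P_0 − t·n = (-18, -14, -47) − (-4)·(6, 6, 7) = (6, 10, -19).

(6, 10, -19)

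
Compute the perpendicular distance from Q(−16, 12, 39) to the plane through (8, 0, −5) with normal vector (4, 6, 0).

The plane has equation n·(r − (8, 0, −5)) = 0, i.e. n·r = 32.
d = |4·(-16) + 6·12 − 32| / √(16 + 36 + 0) = |-24| / (2√13) = 12/√13.

12√13/13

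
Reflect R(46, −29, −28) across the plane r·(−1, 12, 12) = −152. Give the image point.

With n = (−1, 12, 12), the signed offset is (n·R − (-152))/|n|² = -578/289 = -2.
R' = R − 2t·n = (46, −29, −28) − (-4)·(−1, 12, 12) = (42, 19, 20).

(42, 19, 20)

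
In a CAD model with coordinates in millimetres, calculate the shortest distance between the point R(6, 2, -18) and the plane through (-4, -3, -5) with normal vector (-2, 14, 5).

The plane has equation n·(r − (-4, -3, -5)) = 0, i.e. n·r = -59.
n = (-2, 14, 5); n·P − (-59) = -15; |n| = 15; distance = 15/15 = 1.

1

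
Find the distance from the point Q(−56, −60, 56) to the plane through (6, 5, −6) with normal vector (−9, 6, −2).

4

The plane has equation n·(r − (6, 5, −6)) = 0, i.e. n·r = -12.
n = (−9, 6, −2); n·P − (-12) = 44; |n| = 11; distance = 44/11 = 4.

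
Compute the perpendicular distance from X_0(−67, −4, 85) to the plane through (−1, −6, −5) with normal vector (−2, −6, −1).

30√41/41

The plane has equation n·(r − (−1, −6, −5)) = 0, i.e. n·r = 43.
Then n·(−67, −4, 85) − 43 = 30.
|n| = √(4 + 36 + 1) = √41, so the distance is |30|/√41 = 30/√41.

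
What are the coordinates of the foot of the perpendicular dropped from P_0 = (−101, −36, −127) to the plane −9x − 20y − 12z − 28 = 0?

The perpendicular from P_0 has direction n = (−9, −20, −12): r = (−101, −36, −127) + t(−9, −20, −12).
Substitute into the plane: n·(P_0 + tn) = 28 gives 3153 + 625t = 28, so t = -5.
Foot = (−101, −36, −127) + (-5)·(−9, −20, −12) = (−56, 64, −67).

(-56, 64, -67)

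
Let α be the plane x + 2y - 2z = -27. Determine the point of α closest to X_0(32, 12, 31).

(89/3, 22/3, 107/3)

The perpendicular from X_0 has direction n = (1, 2, -2): r = (32, 12, 31) + λ(1, 2, -2).
Substitute into the plane: n·(X_0 + λn) = -27 gives -6 + 9λ = -27, so λ = -7/3.
Foot = (32, 12, 31) + (-7/3)·(1, 2, -2) = (89/3, 22/3, 107/3).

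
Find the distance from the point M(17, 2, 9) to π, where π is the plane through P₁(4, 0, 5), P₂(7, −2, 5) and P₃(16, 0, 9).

P₁P₂ = (3, −2, 0) and P₁P₃ = (12, 0, 4), so a normal is n = P₁P₂ × P₁P₃ = (−8, −12, 24).
n = (−8, −12, 24); n·P − 88 = -32; |n| = 28; distance = 32/28 = 8/7.

8/7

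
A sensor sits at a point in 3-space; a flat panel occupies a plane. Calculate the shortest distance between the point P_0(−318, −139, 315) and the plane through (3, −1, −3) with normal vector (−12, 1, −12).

6

The plane has equation n·(r − (3, −1, −3)) = 0, i.e. n·r = -1.
Then n·(−318, −139, 315) − (−1) = −102.
|n| = √(144 + 1 + 144) = 17, so the distance is |-102|/17 = 6.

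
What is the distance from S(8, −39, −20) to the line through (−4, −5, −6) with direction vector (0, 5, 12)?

Direction vector d = (0, 5, 12).
AP = (12, −34, −14); AP·d = -338, |AP|² = 1496, |d|² = 169.
distance² = |AP|² − (AP·d)²/|d|² = 1496 − 114244/169 = 820, so the distance is 2√205.

2√205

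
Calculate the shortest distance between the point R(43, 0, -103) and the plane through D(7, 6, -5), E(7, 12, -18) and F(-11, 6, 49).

DE = (0, 6, -13) and DF = (-18, 0, 54), so a normal is n = DE × DF = (324, 234, 108).
Then n·(43, 0, -103) - 3132 = -324.
|n| = √(104976 + 54756 + 11664) = 414, so the distance is |-324|/414 = 18/23.

18/23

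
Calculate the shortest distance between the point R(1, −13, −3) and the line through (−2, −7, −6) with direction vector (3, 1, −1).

3√6

Direction vector d = (3, 1, −1).
AP = (3, −6, 3); AP·d = 0, |AP|² = 54, |d|² = 11.
distance² = |AP|² − (AP·d)²/|d|² = 54 − 0/11 = 54, so the distance is 3√6.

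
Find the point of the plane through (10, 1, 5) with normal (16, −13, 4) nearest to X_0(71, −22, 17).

(23, 17, 5)

n = (16, −13, 4), |n|² = 441, and n·X_0 − 167 = 1323.
t = 1323/441 = 3, so the foot is X_0 − t·n = (71, −22, 17) − 3·(16, −13, 4) = (23, 17, 5).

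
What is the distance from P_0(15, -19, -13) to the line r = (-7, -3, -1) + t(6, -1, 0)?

Direction vector d = (6, -1, 0).
AP = (22, -16, -12), and AP × d = (-12, -72, 74).
|AP × d|² = 10804 and |d|² = 37, so the distance is √(10804/37) = √292 = 2√73.

2√73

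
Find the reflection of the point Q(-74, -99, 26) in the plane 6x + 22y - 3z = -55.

With n = (6, 22, -3), the signed offset is (n·Q − (-55))/|n|² = -2645/529 = -5.
Q' = Q − 2t·n = (-74, -99, 26) − (-10)·(6, 22, -3) = (-14, 121, -4).

(-14, 121, -4)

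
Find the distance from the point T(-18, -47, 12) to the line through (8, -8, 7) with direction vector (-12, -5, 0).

Direction vector d = (-12, -5, 0).
AP = (-26, -39, 5); AP·d = 507, |AP|² = 2222, |d|² = 169.
distance² = |AP|² − (AP·d)²/|d|² = 2222 − 257049/169 = 701, so the distance is √701.

√701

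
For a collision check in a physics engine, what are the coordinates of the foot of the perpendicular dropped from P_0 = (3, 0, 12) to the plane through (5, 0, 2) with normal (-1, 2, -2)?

n = (-1, 2, -2), |n|² = 9, and n·P_0 − (-9) = -18.
t = -18/9 = -2, so the foot is P_0 − t·n = (3, 0, 12) − (-2)·(-1, 2, -2) = (1, 4, 8).

(1, 4, 8)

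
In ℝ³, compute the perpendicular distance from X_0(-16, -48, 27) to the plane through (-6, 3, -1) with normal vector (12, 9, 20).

19/25

The plane has equation n·(r − (-6, 3, -1)) = 0, i.e. n·r = -65.
n = (12, 9, 20); n·P − (-65) = -19; |n| = 25; distance = 19/25.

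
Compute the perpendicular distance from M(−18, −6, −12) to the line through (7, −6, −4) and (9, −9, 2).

A direction vector is d = (2, −3, 6).
AP = (−25, 0, −8); AP·d = -98, |AP|² = 689, |d|² = 49.
distance² = |AP|² − (AP·d)²/|d|² = 689 − 9604/49 = 493, so the distance is √493.

√493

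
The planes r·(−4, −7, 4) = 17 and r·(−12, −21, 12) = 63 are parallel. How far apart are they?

Divide the second equation by 3 to match normals: −4x − 7y + 4z = 21.
Both planes have normal n = (−4, −7, 4), |n| = 9. Any point on the first plane is at distance |21 − 17|/|n| = 4/9 from the second.

4/9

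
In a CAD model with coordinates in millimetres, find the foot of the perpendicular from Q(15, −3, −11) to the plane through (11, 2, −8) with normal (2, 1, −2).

(13, -4, -9)

n = (2, 1, −2), |n|² = 9, and n·Q − 40 = 9.
t = 9/9 = 1, so the foot is Q − t·n = (15, −3, −11) − 1·(2, 1, −2) = (13, −4, −9).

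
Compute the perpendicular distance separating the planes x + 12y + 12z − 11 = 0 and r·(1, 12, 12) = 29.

18/17

Both planes have normal n = (1, 12, 12), |n| = 17. Any point on the first plane is at distance |29 − 11|/|n| = 18/17 from the second.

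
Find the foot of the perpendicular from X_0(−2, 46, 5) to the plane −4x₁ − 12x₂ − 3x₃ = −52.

(-14, 10, -4)

The perpendicular from X_0 has direction n = (−4, −12, −3): r = (−2, 46, 5) + t(−4, −12, −3).
Substitute into the plane: n·(X_0 + tn) = -52 gives -559 + 169t = -52, so t = 3.
Foot = (−2, 46, 5) + 3·(−4, −12, −3) = (−14, 10, −4).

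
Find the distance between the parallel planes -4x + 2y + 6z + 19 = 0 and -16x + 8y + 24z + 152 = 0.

19√14/28

Divide the second equation by 4 to match normals: -4x + 2y + 6z = -38.
With common normal n = (-4, 2, 6) (|n| = 2√14), the distance is |(-19) − (-38)|/|n| = 19/(2√14) = 19√14/28.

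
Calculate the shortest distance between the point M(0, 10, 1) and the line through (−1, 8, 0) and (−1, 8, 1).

A direction vector is d = (0, 0, 1).
AP = (1, 2, 1), and AP × d = (2, −1, 0).
|AP × d|² = 5 and |d|² = 1, so the distance is √5.

√5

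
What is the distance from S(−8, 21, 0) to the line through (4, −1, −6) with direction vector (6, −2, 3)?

Direction vector d = (6, −2, 3).
AP = (−12, 22, 6); AP·d = -98, |AP|² = 664, |d|² = 49.
distance² = |AP|² − (AP·d)²/|d|² = 664 − 9604/49 = 468, so the distance is 6√13.

6√13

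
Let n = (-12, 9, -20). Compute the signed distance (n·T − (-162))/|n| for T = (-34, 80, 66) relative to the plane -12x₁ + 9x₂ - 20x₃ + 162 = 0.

-6/5

n·T − (-162) = -30.
|n| = 25, so the signed distance is -30/25 = -6/5.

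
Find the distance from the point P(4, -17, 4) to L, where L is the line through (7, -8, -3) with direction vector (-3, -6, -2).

3√10

Direction vector d = (-3, -6, -2).
AP = (-3, -9, 7), and AP × d = (60, -27, -9).
|AP × d|² = 4410 and |d|² = 49, so the distance is √(4410/49) = √90 = 3√10.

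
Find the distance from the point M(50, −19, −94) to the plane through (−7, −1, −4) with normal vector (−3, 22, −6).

The plane has equation n·(r − (−7, −1, −4)) = 0, i.e. n·r = 23.
d = |(-3)·50 + 22·(-19) + (-6)·(-94) − 23| / √(9 + 484 + 36) = |-27| / 23 = 27/23.

27/23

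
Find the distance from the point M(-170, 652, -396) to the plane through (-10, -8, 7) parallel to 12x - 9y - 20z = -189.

Parallel planes share the normal n = (12, -9, -20); since (-10, -8, 7) lies on the plane, its equation is 12x - 9y - 20z = -188.
Then n·(-170, 652, -396) - (-188) = 200.
|n| = √(144 + 81 + 400) = 25, so the distance is |200|/25 = 8.

8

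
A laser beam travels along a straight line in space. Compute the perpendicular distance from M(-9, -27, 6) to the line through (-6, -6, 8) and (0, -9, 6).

A direction vector is d = (6, -3, -2).
AP = (-3, -21, -2), and AP × d = (36, -18, 135).
|AP × d|² = 19845 and |d|² = 49, so the distance is √(19845/49) = √405 = 9√5.

9√5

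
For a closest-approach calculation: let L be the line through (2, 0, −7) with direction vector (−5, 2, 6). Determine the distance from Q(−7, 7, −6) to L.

√66

Direction vector d = (−5, 2, 6).
AP = (−9, 7, 1); AP·d = 65, |AP|² = 131, |d|² = 65.
distance² = |AP|² − (AP·d)²/|d|² = 131 − 4225/65 = 66, so the distance is √66.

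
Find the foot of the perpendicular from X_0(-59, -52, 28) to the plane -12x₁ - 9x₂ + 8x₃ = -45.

(1, -7, -12)

The perpendicular from X_0 has direction n = (-12, -9, 8): r = (-59, -52, 28) + t(-12, -9, 8).
Substitute into the plane: n·(X_0 + tn) = -45 gives 1400 + 289t = -45, so t = -5.
Foot = (-59, -52, 28) + (-5)·(-12, -9, 8) = (1, -7, -12).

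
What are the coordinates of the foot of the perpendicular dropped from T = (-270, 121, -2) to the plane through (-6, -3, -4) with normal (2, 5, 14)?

(-4066/15, 355/3, -142/15)

The perpendicular from T has direction n = (2, 5, 14): r = (-270, 121, -2) + μ(2, 5, 14).
Substitute into the plane: n·(T + μn) = -83 gives 37 + 225μ = -83, so μ = -8/15.
Foot = (-270, 121, -2) + (-8/15)·(2, 5, 14) = (-4066/15, 355/3, -142/15).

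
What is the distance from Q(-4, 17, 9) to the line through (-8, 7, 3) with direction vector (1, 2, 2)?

2√2

Direction vector d = (1, 2, 2).
AP = (4, 10, 6), and AP × d = (8, -2, -2).
|AP × d|² = 72 and |d|² = 9, so the distance is √(72/9) = √8 = 2√2.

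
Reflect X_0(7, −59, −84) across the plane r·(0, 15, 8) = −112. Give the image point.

n = (0, 15, 8), |n|² = 289, n·X_0 − (-112) = -1445, so t = -1445/289 = -5.
Foot F = X_0 − (-5)·n = (7, 16, −44); the reflection is 2F − X_0 = (7, 91, −4).

(7, 91, -4)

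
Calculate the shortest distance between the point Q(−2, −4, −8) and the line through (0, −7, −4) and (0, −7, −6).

A direction vector is d = (0, 0, −2).
AP = (−2, 3, −4); AP·d = 8, |AP|² = 29, |d|² = 4.
distance² = |AP|² − (AP·d)²/|d|² = 29 − 64/4 = 13, so the distance is √13.

√13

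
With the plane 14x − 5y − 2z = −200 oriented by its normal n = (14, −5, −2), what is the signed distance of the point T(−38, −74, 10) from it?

n·T − (-200) = 18.
|n| = 15, so the signed distance is 18/15 = 6/5.

6/5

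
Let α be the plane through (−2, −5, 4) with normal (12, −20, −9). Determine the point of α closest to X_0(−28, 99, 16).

n = (12, −20, −9), |n|² = 625, and n·X_0 − 40 = -2500.
t = -2500/625 = -4, so the foot is X_0 − t·n = (−28, 99, 16) − (-4)·(12, −20, −9) = (20, 19, −20).

(20, 19, -20)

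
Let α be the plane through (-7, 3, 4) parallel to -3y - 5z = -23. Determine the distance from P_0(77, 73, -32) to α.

Parallel planes share the normal n = (0, -3, -5); since (-7, 3, 4) lies on the plane, its equation is -3y - 5z = -29.
n = (0, -3, -5); n·P − (-29) = -30; |n| = √34; distance = 30/√34 = 15√34/17.

30/√34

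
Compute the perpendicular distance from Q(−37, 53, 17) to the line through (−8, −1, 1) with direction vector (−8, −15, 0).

√2857

Direction vector d = (−8, −15, 0).
AP = (−29, 54, 16); AP·d = -578, |AP|² = 4013, |d|² = 289.
distance² = |AP|² − (AP·d)²/|d|² = 4013 − 334084/289 = 2857, so the distance is √2857.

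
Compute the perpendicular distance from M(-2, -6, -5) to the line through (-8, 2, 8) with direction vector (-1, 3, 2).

3√5

Direction vector d = (-1, 3, 2).
AP = (6, -8, -13); AP·d = -56, |AP|² = 269, |d|² = 14.
distance² = |AP|² − (AP·d)²/|d|² = 269 − 3136/14 = 45, so the distance is 3√5.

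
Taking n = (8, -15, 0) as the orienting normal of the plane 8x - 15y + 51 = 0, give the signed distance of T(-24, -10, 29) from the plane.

9/17

n·T − (-51) = 9.
|n| = 17, so the signed distance is 9/17.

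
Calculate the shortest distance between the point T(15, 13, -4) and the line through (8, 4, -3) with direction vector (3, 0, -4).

√106

Direction vector d = (3, 0, -4).
AP = (7, 9, -1), and AP × d = (-36, 25, -27).
|AP × d|² = 2650 and |d|² = 25, so the distance is √(2650/25) = √106.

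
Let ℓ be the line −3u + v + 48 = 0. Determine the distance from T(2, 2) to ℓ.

44/√10

d = |(-3)·2 + 1·2 − (-48)| / √(9 + 1) = |44|/√10 = 22√10/5.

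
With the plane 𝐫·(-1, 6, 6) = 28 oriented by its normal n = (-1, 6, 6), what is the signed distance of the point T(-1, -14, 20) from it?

9√73/73

n·T − 28 = 9.
|n| = √73, so the signed distance is 9√73/73.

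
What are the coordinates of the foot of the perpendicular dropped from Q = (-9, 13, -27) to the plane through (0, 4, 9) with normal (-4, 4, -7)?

n = (-4, 4, -7), |n|² = 81, and n·Q − (-47) = 324.
t = 324/81 = 4, so the foot is Q − t·n = (-9, 13, -27) − 4·(-4, 4, -7) = (7, -3, 1).

(7, -3, 1)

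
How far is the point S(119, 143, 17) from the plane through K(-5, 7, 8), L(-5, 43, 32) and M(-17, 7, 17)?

KL = (0, 36, 24) and KM = (-12, 0, 9), so a normal is n = KL × KM = (324, -288, 432).
Then n·(119, 143, 17) - (-180) = 4896.
|n| = √(104976 + 82944 + 186624) = 612, so the distance is |4896|/612 = 8.

8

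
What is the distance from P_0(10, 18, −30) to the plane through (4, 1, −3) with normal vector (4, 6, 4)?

The plane has equation n·(r − (4, 1, −3)) = 0, i.e. n·r = 10.
Then n·(10, 18, −30) − 10 = 18.
|n| = √(16 + 36 + 16) = 2√17, so the distance is |18|/(2√17) = 9√17/17.

9/√17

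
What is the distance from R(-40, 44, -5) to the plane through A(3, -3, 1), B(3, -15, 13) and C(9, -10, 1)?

5

AB = (0, -12, 12) and AC = (6, -7, 0), so a normal is n = AB × AC = (84, 72, 72).
n = (84, 72, 72); n·P − 108 = -660; |n| = 132; distance = 660/132 = 5.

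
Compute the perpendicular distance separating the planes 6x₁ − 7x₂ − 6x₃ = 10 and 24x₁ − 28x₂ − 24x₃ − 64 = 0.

Divide the second equation by 4 to match normals: 6x₁ − 7x₂ − 6x₃ = 16.
Both planes have normal n = (6, −7, −6), |n| = 11. Any point on the first plane is at distance |16 − 10|/|n| = 6/11 from the second.

6/11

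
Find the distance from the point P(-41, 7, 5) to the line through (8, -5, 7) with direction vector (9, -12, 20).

Direction vector d = (9, -12, 20).
AP = (-49, 12, -2), and AP × d = (216, 962, 480).
|AP × d|² = 1202500 and |d|² = 625, so the distance is √(1202500/625) = √1924 = 2√481.

2√481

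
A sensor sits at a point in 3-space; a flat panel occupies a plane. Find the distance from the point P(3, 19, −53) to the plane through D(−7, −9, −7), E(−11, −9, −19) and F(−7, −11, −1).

8√19/19

DE = (−4, 0, −12) and DF = (0, −2, 6), so a normal is n = DE × DF = (−24, 24, 8).
Then n·(3, 19, −53) − (−104) = 64.
|n| = √(576 + 576 + 64) = 8√19, so the distance is |64|/(8√19) = 8/√19.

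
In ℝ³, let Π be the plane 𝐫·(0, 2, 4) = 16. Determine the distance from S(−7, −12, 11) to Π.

Normal vector n = (0, 2, 4), and n·(−7, −12, 11) − 16 = 4.
|n| = √(0 + 4 + 16) = 2√5, so the distance is |4|/(2√5) = 2/√5.

2/√5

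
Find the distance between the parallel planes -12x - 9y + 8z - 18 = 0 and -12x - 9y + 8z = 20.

2/17

Both planes have normal n = (-12, -9, 8), |n| = 17. Any point on the first plane is at distance |20 − 18|/|n| = 2/17 from the second.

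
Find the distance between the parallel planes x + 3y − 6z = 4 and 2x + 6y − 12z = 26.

9/√46

Divide the second equation by 2 to match normals: x + 3y − 6z = 13.
With common normal n = (1, 3, −6) (|n| = √46), the distance is |4 − 13|/|n| = 9/√46 = 9√46/46.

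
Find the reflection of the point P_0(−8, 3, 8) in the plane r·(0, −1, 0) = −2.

(-8, 1, 8)

n = (0, −1, 0), |n|² = 1, n·P_0 − (-2) = -1, so t = -1/1 = -1.
Foot F = P_0 − (-1)·n = (−8, 2, 8); the reflection is 2F − P_0 = (−8, 1, 8).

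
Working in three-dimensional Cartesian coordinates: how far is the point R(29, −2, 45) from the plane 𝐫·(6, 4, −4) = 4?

9/√17

Normal vector n = (6, 4, −4), and n·(29, −2, 45) − 4 = −18.
|n| = √(36 + 16 + 16) = 2√17, so the distance is |-18|/(2√17) = 9/√17.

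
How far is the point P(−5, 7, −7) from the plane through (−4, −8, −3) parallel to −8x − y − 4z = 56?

1

Parallel planes share the normal n = (−8, −1, −4); since (−4, −8, −3) lies on the plane, its equation is −8x − y − 4z = 52.
d = |(-8)·(-5) + (-1)·7 + (-4)·(-7) − 52| / √(64 + 1 + 16) = |9| / 9 = 1.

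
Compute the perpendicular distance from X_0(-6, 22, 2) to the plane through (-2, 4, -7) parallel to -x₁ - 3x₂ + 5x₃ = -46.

5/√35

Parallel planes share the normal n = (-1, -3, 5); since (-2, 4, -7) lies on the plane, its equation is -x₁ - 3x₂ + 5x₃ = -45.
Then n·(-6, 22, 2) - (-45) = -5.
|n| = √(1 + 9 + 25) = √35, so the distance is |-5|/√35 = √35/7.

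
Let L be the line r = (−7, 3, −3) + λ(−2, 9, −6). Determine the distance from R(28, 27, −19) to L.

Direction vector d = (−2, 9, −6).
AP = (35, 24, −16); AP·d = 242, |AP|² = 2057, |d|² = 121.
distance² = |AP|² − (AP·d)²/|d|² = 2057 − 58564/121 = 1573, so the distance is 11√13.

11√13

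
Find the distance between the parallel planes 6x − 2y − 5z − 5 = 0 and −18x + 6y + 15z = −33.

6√65/65

Divide the second equation by -3 to match normals: 6x − 2y − 5z = 11.
Both planes have normal n = (6, −2, −5), |n| = √65. Any point on the first plane is at distance |11 − 5|/|n| = 6/√65 = 6√65/65 from the second.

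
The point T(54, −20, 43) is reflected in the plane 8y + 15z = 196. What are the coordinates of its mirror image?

(54, -36, 13)

With n = (0, 8, 15), the signed offset is (n·T − 196)/|n|² = 289/289 = 1.
T' = T − 2t·n = (54, −20, 43) − 2·(0, 8, 15) = (54, −36, 13).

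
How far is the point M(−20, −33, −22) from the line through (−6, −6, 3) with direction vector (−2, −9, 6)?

Direction vector d = (−2, −9, 6).
AP = (−14, −27, −25); AP·d = 121, |AP|² = 1550, |d|² = 121.
distance² = |AP|² − (AP·d)²/|d|² = 1550 − 14641/121 = 1429, so the distance is √1429.

√1429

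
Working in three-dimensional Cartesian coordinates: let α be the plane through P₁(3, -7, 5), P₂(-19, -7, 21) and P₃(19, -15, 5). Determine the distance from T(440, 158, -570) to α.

P₁P₂ = (-22, 0, 16) and P₁P₃ = (16, -8, 0), so a normal is n = P₁P₂ × P₁P₃ = (128, 256, 176).
Then n·(440, 158, -570) - (-528) = -3024.
|n| = √(16384 + 65536 + 30976) = 336, so the distance is |-3024|/336 = 9.

9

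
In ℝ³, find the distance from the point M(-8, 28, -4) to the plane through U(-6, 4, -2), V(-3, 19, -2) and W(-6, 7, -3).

28/√35

UV = (3, 15, 0) and UW = (0, 3, -1), so a normal is n = UV × UW = (-15, 3, 9).
d = |(-15)·(-8) + 3·28 + 9·(-4) − 84| / √(225 + 9 + 81) = |84| / (3√35) = 4√35/5.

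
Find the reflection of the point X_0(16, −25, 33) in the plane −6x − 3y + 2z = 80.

n = (−6, −3, 2), |n|² = 49, n·X_0 − 80 = -35, so t = -35/49 = -5/7.
Foot F = X_0 − (-5/7)·n = (82/7, −190/7, 241/7); the reflection is 2F − X_0 = (52/7, −205/7, 251/7).

(52/7, -205/7, 251/7)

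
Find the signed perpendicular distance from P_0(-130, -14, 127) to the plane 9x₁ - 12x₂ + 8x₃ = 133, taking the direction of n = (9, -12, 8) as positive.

n·P_0 − 133 = -119.
|n| = 17, so the signed distance is -119/17 = -7.

-7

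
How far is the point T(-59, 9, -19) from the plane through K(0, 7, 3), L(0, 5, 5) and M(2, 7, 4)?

19/3

KL = (0, -2, 2) and KM = (2, 0, 1), so a normal is n = KL × KM = (-2, 4, 4).
Then n·(-59, 9, -19) - 40 = 38.
|n| = √(4 + 16 + 16) = 6, so the distance is |38|/6 = 19/3.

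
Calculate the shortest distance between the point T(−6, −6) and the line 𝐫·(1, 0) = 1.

The normal to the line is n = (1, 0) with |n| = 1.
|n·T − 1| = |-6 − 1| = 7, so the distance is 7/1 = 7.

7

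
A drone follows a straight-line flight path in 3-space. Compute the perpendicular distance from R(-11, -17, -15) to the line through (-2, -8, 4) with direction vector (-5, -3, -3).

Direction vector d = (-5, -3, -3).
AP = (-9, -9, -19); AP·d = 129, |AP|² = 523, |d|² = 43.
distance² = |AP|² − (AP·d)²/|d|² = 523 − 16641/43 = 136, so the distance is 2√34.

2√34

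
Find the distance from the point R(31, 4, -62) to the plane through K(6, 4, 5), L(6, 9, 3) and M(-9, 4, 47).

KL = (0, 5, -2) and KM = (-15, 0, 42), so a normal is n = KL × KM = (210, 30, 75).
Then n·(31, 4, -62) - 1755 = 225.
|n| = √(44100 + 900 + 5625) = 225, so the distance is |225|/225 = 1.

1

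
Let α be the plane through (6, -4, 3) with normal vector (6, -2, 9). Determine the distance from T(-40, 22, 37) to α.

The plane has equation n·(r − (6, -4, 3)) = 0, i.e. n·r = 71.
Then n·(-40, 22, 37) - 71 = -22.
|n| = √(36 + 4 + 81) = 11, so the distance is |-22|/11 = 2.

2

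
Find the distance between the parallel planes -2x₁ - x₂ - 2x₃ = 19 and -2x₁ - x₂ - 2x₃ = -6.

Both planes have normal n = (-2, -1, -2), |n| = 3. Any point on the first plane is at distance |(-6) − 19|/|n| = 25/3 from the second.

25/3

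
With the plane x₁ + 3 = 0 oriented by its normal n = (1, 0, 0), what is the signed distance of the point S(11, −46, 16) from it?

14

n·S − (-3) = 14.
|n| = 1, so the signed distance is 14/1 = 14.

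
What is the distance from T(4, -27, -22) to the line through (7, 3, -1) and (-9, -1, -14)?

A direction vector is d = (-16, -4, -13).
AP = (-3, -30, -21), and AP × d = (306, 297, -468).
|AP × d|² = 400869 and |d|² = 441, so the distance is √(400869/441) = √909 = 3√101.

3√101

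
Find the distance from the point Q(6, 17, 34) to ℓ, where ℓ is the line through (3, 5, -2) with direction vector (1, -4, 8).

Direction vector d = (1, -4, 8).
AP = (3, 12, 36); AP·d = 243, |AP|² = 1449, |d|² = 81.
distance² = |AP|² − (AP·d)²/|d|² = 1449 − 59049/81 = 720, so the distance is 12√5.

12√5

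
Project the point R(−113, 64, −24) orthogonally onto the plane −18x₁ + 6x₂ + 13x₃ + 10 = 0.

(-41, 40, -76)

n = (−18, 6, 13), |n|² = 529, and n·R − (-10) = 2116.
t = 2116/529 = 4, so the foot is R − t·n = (−113, 64, −24) − 4·(−18, 6, 13) = (−41, 40, −76).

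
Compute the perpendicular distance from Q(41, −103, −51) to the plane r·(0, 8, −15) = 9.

Normal vector n = (0, 8, −15), and n·(41, −103, −51) − 9 = −68.
|n| = √(0 + 64 + 225) = 17, so the distance is |-68|/17 = 4.

4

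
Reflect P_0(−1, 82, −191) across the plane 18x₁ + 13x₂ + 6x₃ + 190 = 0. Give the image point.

With n = (18, 13, 6), the signed offset is (n·P_0 − (-190))/|n|² = 92/529 = 4/23.
P_0' = P_0 − 2t·n = (−1, 82, −191) − (8/23)·(18, 13, 6) = (−167/23, 1782/23, −4441/23).

(-167/23, 1782/23, -4441/23)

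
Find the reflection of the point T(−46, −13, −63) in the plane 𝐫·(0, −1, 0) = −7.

(-46, 27, -63)

n = (0, −1, 0), |n|² = 1, n·T − (-7) = 20, so t = 20/1 = 20.
Foot F = T − 20·n = (−46, 7, −63); the reflection is 2F − T = (−46, 27, −63).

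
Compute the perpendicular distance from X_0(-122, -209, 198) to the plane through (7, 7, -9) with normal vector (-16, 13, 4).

4

The plane has equation n·(r − (7, 7, -9)) = 0, i.e. n·r = -57.
d = |(-16)·(-122) + 13·(-209) + 4·198 − (-57)| / √(256 + 169 + 16) = |84| / 21 = 4.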